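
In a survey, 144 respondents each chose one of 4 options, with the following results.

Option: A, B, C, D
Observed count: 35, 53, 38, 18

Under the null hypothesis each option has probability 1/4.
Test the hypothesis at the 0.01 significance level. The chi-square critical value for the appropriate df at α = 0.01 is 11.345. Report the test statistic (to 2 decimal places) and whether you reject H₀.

17.17; reject

Under H₀ each category has probability 1/4, so each expected count is 144/4 = 36.
A: (35 − 36)²/36 = 1/36 = 0.028
B: (53 − 36)²/36 = 289/36 = 8.028
C: (38 − 36)²/36 = 4/36 = 0.111
D: (18 − 36)²/36 = 324/36 = 9.000
Sum = 17.17
df = 3. Since 17.17 > 11.345, we reject H₀.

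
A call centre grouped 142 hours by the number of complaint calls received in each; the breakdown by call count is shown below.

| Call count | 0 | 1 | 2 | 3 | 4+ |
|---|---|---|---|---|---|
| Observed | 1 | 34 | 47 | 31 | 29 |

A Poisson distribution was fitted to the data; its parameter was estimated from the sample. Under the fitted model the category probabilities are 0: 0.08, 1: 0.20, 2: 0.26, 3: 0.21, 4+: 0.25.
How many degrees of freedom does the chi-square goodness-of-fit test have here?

3

There are k = 5 categories and 1 parameter estimated from the data, so df = 5 − 1 − 1 = 3.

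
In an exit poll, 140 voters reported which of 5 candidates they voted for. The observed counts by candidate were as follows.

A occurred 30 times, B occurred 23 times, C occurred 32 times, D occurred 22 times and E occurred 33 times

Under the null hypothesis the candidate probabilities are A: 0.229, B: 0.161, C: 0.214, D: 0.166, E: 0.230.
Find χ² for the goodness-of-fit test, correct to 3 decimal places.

0.367

Expected counts E_i = n·p_i: 140×0.229 = 32.06, 140×0.161 = 22.54, 140×0.214 = 29.96, 140×0.166 = 23.24, 140×0.230 = 32.2.
cat         O        E   (O−E)²/E
A          30    32.06     0.1324
B          23    22.54     0.0094
C          32    29.96     0.1389
D          22    23.24     0.0662
E          33     32.2     0.0199
Sum = 0.367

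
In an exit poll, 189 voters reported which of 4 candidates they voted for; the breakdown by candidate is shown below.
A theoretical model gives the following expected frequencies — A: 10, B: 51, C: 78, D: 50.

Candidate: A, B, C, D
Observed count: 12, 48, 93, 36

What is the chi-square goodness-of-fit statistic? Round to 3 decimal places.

7.381

A: (12 − 10)²/10 = 4/10 = 0.4000
B: (48 − 51)²/51 = 9/51 = 0.1765
C: (93 − 78)²/78 = 225/78 = 2.8846
D: (36 − 50)²/50 = 196/50 = 3.9200
Sum = 7.381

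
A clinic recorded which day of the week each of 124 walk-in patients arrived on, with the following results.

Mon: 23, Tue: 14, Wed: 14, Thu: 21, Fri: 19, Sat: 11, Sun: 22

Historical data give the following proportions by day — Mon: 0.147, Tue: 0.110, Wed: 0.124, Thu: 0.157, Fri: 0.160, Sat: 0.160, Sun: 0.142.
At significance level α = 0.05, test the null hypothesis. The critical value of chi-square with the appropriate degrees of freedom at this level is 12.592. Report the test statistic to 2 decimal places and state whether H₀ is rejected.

6.57; do not reject

Expected counts E_i = n·p_i: 124×0.147 = 18.228, 124×0.110 = 13.64, 124×0.124 = 15.376, 124×0.157 = 19.468, 124×0.160 = 19.84, 124×0.160 = 19.84, 124×0.142 = 17.608.
cat         O        E   (O−E)²/E
Mon        23   18.228      1.249
Tue        14    13.64      0.010
Wed        14   15.376      0.123
Thu        21   19.468      0.121
Fri        19    19.84      0.036
Sat        11    19.84      3.939
Sun        22   17.608      1.096
Sum = 6.57
df = 6. Since 6.57 < 12.592, we do not reject H₀.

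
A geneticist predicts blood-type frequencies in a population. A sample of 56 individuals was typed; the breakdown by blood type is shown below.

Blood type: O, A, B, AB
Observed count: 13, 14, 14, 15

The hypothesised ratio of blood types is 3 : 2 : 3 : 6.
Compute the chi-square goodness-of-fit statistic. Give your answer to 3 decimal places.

Ratio total = 14. Expected counts: 56×3/14 = 12, 56×2/14 = 8, 56×3/14 = 12, 56×6/14 = 24.
cat         O        E   (O−E)²/E
O          13       12     0.0833
A          14        8     4.5000
B          14       12     0.3333
AB         15       24     3.3750
Sum = 8.292

8.292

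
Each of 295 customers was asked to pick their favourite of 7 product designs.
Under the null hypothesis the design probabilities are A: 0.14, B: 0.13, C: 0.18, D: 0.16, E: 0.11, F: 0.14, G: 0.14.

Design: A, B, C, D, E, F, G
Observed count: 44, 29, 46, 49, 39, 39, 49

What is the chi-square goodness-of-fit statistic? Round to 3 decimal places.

6.360

Expected counts E_i = n·p_i: 295×0.14 = 41.3, 295×0.13 = 38.35, 295×0.18 = 53.1, 295×0.16 = 47.2, 295×0.11 = 32.45, 295×0.14 = 41.3, 295×0.14 = 41.3.
cat         O        E   (O−E)²/E
A          44     41.3     0.1765
B          29    38.35     2.2796
C          46     53.1     0.9493
D          49     47.2     0.0686
E          39    32.45     1.3221
F          39     41.3     0.1281
G          49     41.3     1.4356
Sum = 6.360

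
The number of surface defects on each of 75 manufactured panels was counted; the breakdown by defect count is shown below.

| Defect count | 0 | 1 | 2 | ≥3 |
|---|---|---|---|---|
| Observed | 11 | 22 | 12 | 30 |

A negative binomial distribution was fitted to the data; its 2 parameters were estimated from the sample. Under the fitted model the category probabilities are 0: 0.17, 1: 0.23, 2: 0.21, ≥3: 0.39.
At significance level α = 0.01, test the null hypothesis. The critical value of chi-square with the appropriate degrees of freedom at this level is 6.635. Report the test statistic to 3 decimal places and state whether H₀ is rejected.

2.460; do not reject

Expected counts E_i = n·p_i: 75×0.17 = 12.75, 75×0.23 = 17.25, 75×0.21 = 15.75, 75×0.39 = 29.25.
χ² = (11−12.75)²/12.75 + (22−17.25)²/17.25 + (12−15.75)²/15.75 + (30−29.25)²/29.25
   = 0.2402 + 1.3080 + 0.8929 + 0.0192
Sum = 2.460
df = 1. Since 2.460 < 6.635, we do not reject H₀.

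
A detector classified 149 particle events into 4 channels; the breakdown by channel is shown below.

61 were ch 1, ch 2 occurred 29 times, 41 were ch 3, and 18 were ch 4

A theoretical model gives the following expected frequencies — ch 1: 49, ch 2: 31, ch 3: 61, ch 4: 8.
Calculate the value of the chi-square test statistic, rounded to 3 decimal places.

22.125

χ² = (61−49)²/49 + (29−31)²/31 + (41−61)²/61 + (18−8)²/8
   = 2.9388 + 0.1290 + 6.5574 + 12.5000
Sum = 22.125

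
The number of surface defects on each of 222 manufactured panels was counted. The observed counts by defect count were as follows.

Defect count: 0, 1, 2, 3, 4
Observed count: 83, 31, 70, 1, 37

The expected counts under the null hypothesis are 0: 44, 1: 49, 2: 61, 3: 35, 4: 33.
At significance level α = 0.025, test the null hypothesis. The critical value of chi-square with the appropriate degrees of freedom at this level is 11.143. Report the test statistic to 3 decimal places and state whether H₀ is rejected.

0: (83 − 44)²/44 = 1521/44 = 34.5682
1: (31 − 49)²/49 = 324/49 = 6.6122
2: (70 − 61)²/61 = 81/61 = 1.3279
3: (1 − 35)²/35 = 1156/35 = 33.0286
4: (37 − 33)²/33 = 16/33 = 0.4848
Sum = 76.022
df = 4. Since 76.022 > 11.143, we reject H₀.

76.022; reject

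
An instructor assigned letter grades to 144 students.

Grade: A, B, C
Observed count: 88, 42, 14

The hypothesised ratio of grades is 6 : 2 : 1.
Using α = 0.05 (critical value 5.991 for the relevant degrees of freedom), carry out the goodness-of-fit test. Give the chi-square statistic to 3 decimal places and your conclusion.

4.042; do not reject

Ratio total = 9. Expected counts: 144×6/9 = 96, 144×2/9 = 32, 144×1/9 = 16.
χ² = (88−96)²/96 + (42−32)²/32 + (14−16)²/16
   = 0.6667 + 3.1250 + 0.2500
Sum = 4.042
df = 2. Since 4.042 < 5.991, we do not reject H₀.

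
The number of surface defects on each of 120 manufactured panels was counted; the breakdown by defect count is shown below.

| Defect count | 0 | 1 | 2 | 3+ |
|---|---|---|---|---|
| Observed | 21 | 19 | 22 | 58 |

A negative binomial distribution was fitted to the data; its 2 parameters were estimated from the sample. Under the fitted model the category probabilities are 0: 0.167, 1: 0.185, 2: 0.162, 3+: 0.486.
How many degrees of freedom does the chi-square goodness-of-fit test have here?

1

There are k = 4 categories and 2 parameters estimated from the data, so df = 4 − 1 − 2 = 1.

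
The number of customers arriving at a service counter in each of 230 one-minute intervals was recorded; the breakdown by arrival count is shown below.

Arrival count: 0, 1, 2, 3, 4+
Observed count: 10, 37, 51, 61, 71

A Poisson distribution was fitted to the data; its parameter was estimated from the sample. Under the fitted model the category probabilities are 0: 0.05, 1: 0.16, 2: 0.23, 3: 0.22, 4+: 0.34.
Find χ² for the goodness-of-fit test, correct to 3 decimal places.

3.065

Expected counts E_i = n·p_i: 230×0.05 = 11.5, 230×0.16 = 36.8, 230×0.23 = 52.9, 230×0.22 = 50.6, 230×0.34 = 78.2.
cat         O        E   (O−E)²/E
0          10     11.5     0.1957
1          37     36.8     0.0011
2          51     52.9     0.0682
3          61     50.6     2.1375
4+         71     78.2     0.6629
Sum = 3.065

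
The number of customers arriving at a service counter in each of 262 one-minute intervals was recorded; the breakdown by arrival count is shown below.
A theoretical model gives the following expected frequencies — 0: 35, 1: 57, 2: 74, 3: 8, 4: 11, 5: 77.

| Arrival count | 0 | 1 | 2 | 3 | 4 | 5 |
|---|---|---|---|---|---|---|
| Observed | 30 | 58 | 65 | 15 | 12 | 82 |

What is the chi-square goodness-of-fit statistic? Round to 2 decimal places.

χ² = (30−35)²/35 + (58−57)²/57 + (65−74)²/74 + (15−8)²/8 + (12−11)²/11 + (82−77)²/77
   = 0.714 + 0.018 + 1.095 + 6.125 + 0.091 + 0.325
Sum = 8.37

8.37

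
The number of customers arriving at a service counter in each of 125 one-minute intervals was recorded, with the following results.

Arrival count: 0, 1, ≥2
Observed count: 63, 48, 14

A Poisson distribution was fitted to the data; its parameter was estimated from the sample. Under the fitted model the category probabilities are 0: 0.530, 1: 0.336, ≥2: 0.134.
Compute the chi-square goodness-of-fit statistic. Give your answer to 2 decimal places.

Expected counts E_i = n·p_i: 125×0.530 = 66.25, 125×0.336 = 42, 125×0.134 = 16.75.
0: (63 − 66.25)²/66.25 = 10.5625/66.25 = 0.159
1: (48 − 42)²/42 = 36/42 = 0.857
≥2: (14 − 16.75)²/16.75 = 7.5625/16.75 = 0.451
Sum = 1.47

1.47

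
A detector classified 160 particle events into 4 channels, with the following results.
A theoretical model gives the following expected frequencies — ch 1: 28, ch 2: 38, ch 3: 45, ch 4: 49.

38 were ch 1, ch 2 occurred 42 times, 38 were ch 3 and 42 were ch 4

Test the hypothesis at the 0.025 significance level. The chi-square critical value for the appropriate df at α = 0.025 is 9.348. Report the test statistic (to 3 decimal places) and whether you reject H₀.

6.081; do not reject

χ² = (38−28)²/28 + (42−38)²/38 + (38−45)²/45 + (42−49)²/49
   = 3.5714 + 0.4211 + 1.0889 + 1.0000
Sum = 6.081
df = 3. Since 6.081 < 9.348, we do not reject H₀.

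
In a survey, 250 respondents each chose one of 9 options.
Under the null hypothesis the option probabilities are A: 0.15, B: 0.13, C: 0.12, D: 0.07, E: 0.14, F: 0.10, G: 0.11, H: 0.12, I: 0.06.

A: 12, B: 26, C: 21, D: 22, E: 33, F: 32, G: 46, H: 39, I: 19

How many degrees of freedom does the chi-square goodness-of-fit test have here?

8

There are k = 9 categories and no parameters were estimated from the data, so df = 9 − 1 = 8.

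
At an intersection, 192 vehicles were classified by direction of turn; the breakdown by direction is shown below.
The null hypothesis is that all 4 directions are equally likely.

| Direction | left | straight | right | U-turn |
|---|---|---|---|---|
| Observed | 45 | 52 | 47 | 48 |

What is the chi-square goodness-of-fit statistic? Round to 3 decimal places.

0.542

Under H₀ each category has probability 1/4, so each expected count is 192/4 = 48.
left: (45 − 48)²/48 = 9/48 = 0.1875
straight: (52 − 48)²/48 = 16/48 = 0.3333
right: (47 − 48)²/48 = 1/48 = 0.0208
U-turn: (48 − 48)²/48 = 0/48 = 0.0000
Sum = 0.542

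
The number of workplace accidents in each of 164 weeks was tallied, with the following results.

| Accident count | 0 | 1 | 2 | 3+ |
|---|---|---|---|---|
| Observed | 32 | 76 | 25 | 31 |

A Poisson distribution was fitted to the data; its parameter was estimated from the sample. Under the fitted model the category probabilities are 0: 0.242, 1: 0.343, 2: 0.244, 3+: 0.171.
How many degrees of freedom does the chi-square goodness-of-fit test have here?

2

There are k = 4 categories and 1 parameter estimated from the data, so df = 4 − 1 − 1 = 2.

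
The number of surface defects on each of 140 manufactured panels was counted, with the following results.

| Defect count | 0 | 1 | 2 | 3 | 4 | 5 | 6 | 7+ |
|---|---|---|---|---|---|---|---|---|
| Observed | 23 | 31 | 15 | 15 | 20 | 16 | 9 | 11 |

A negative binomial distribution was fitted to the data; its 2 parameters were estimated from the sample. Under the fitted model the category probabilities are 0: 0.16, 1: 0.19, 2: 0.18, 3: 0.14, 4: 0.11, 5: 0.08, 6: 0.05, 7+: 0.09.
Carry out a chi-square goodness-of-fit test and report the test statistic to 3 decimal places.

Expected counts E_i = n·p_i: 140×0.16 = 22.4, 140×0.19 = 26.6, 140×0.18 = 25.2, 140×0.14 = 19.6, 140×0.11 = 15.4, 140×0.08 = 11.2, 140×0.05 = 7, 140×0.09 = 12.6.
χ² = (23−22.4)²/22.4 + (31−26.6)²/26.6 + (15−25.2)²/25.2 + (15−19.6)²/19.6 + (20−15.4)²/15.4 + (16−11.2)²/11.2 + (9−7)²/7 + (11−12.6)²/12.6
   = 0.0161 + 0.7278 + 4.1286 + 1.0796 + 1.3740 + 2.0571 + 0.5714 + 0.2032
Sum = 10.158

10.158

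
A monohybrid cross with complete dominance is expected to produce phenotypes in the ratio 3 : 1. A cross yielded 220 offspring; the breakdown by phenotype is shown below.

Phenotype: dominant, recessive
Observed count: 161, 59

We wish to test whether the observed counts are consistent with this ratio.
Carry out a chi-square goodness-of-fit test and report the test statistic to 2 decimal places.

0.39

Ratio total = 4. Expected counts: 220×3/4 = 165, 220×1/4 = 55.
dominant: (161 − 165)²/165 = 16/165 = 0.097
recessive: (59 − 55)²/55 = 16/55 = 0.291
Sum = 0.39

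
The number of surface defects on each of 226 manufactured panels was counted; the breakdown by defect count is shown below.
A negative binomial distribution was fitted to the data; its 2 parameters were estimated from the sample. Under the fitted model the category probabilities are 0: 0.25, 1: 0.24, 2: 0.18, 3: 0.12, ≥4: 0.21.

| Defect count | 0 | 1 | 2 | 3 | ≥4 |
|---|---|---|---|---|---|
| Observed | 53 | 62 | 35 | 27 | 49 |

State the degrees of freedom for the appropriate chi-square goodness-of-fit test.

There are k = 5 categories and 2 parameters estimated from the data, so df = 5 − 1 − 2 = 2.

2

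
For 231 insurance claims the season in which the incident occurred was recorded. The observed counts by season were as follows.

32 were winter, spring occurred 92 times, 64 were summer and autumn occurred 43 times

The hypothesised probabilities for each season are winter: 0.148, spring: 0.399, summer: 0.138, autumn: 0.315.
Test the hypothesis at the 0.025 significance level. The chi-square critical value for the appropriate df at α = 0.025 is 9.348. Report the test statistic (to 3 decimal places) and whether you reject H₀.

Expected counts E_i = n·p_i: 231×0.148 = 34.188, 231×0.399 = 92.169, 231×0.138 = 31.878, 231×0.315 = 72.765.
χ² = (32−34.188)²/34.188 + (92−92.169)²/92.169 + (64−31.878)²/31.878 + (43−72.765)²/72.765
   = 0.1400 + 0.0003 + 32.3679 + 12.1756
Sum = 44.684
df = 3. Since 44.684 > 9.348, we reject H₀.

44.684; reject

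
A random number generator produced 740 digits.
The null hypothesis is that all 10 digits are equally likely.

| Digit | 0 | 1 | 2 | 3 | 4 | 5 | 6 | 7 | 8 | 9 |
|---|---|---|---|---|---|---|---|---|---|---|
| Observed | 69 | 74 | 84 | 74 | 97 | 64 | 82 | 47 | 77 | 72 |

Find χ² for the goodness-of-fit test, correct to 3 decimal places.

Under H₀ each category has probability 1/10, so each expected count is 740/10 = 74.
χ² = (69−74)²/74 + (74−74)²/74 + (84−74)²/74 + (74−74)²/74 + (97−74)²/74 + (64−74)²/74 + (82−74)²/74 + (47−74)²/74 + (77−74)²/74 + (72−74)²/74
   = 0.3378 + 0.0000 + 1.3514 + 0.0000 + 7.1486 + 1.3514 + 0.8649 + 9.8514 + 0.1216 + 0.0541
Sum = 21.081

21.081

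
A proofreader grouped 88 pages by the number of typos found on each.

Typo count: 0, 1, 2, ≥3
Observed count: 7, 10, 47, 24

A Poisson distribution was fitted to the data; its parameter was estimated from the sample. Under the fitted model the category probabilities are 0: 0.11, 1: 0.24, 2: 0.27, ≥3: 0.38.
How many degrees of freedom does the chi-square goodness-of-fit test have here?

There are k = 4 categories and 1 parameter estimated from the data, so df = 4 − 1 − 1 = 2.

2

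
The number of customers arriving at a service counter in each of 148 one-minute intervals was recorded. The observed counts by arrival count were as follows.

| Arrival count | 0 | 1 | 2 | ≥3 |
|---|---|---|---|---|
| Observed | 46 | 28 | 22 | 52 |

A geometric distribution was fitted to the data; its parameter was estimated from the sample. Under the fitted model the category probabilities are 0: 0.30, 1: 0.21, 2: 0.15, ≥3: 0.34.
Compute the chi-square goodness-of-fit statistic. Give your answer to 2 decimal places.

0.42

Expected counts E_i = n·p_i: 148×0.30 = 44.4, 148×0.21 = 31.08, 148×0.15 = 22.2, 148×0.34 = 50.32.
χ² = (46−44.4)²/44.4 + (28−31.08)²/31.08 + (22−22.2)²/22.2 + (52−50.32)²/50.32
   = 0.058 + 0.305 + 0.002 + 0.056
Sum = 0.42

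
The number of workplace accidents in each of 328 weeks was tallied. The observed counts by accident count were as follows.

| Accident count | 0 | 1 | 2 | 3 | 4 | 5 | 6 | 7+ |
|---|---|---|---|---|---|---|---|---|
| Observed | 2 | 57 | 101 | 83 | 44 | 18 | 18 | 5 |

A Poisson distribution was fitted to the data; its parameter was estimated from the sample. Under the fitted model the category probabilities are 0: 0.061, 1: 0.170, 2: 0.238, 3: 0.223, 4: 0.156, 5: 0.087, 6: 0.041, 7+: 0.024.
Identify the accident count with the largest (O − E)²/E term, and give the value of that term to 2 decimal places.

Expected counts E_i = n·p_i: 328×0.061 = 20.008, 328×0.170 = 55.76, 328×0.238 = 78.064, 328×0.223 = 73.144, 328×0.156 = 51.168, 328×0.087 = 28.536, 328×0.041 = 13.448, 328×0.024 = 7.872.
cat         O        E   (O−E)²/E
0           2   20.008     16.208
1          57    55.76      0.028
2         101   78.064      6.739
3          83   73.144      1.328
4          44   51.168      1.004
5          18   28.536      3.890
6          18   13.448      1.541
7+          5    7.872      1.048
The largest term is for 0: 16.21.

0, 16.21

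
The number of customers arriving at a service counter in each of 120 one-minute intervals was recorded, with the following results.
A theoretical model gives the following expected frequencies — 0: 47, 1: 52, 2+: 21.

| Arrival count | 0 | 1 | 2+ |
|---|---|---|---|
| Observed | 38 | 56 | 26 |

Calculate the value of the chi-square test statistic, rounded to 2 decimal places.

3.22

cat         O        E   (O−E)²/E
0          38       47      1.723
1          56       52      0.308
2+         26       21      1.190
Sum = 3.22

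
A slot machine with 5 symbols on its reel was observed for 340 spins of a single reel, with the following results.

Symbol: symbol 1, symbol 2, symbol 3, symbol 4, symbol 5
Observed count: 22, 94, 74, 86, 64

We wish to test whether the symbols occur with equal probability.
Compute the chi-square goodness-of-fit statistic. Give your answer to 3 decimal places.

Expected count for each of the 5 categories: 340/5 = 68.
cat           O        E   (O−E)²/E
symbol 1     22       68    31.1176
symbol 2     94       68     9.9412
symbol 3     74       68     0.5294
symbol 4     86       68     4.7647
symbol 5     64       68     0.2353
Sum = 46.588

46.588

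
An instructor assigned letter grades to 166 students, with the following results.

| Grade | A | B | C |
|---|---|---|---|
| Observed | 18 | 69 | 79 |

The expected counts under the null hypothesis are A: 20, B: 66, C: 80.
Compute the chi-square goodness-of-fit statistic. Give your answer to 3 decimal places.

χ² = (18−20)²/20 + (69−66)²/66 + (79−80)²/80
   = 0.2000 + 0.1364 + 0.0125
Sum = 0.349

0.349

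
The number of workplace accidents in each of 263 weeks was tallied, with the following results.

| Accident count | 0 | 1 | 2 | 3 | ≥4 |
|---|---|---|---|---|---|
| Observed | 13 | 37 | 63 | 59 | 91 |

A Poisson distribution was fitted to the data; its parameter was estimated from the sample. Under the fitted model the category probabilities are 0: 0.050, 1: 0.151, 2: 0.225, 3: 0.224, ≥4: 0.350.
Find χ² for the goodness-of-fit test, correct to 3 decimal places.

0.446

Expected counts E_i = n·p_i: 263×0.050 = 13.15, 263×0.151 = 39.713, 263×0.225 = 59.175, 263×0.224 = 58.912, 263×0.350 = 92.05.
0: (13 − 13.15)²/13.15 = 0.0225/13.15 = 0.0017
1: (37 − 39.713)²/39.713 = 7.360369/39.713 = 0.1853
2: (63 − 59.175)²/59.175 = 14.630625/59.175 = 0.2472
3: (59 − 58.912)²/58.912 = 0.007744/58.912 = 0.0001
≥4: (91 − 92.05)²/92.05 = 1.1025/92.05 = 0.0120
Sum = 0.446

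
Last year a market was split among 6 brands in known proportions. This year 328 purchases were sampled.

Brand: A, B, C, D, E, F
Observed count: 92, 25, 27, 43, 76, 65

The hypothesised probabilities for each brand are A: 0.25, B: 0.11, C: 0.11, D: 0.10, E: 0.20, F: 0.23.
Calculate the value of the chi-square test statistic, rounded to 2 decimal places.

13.17

Expected counts E_i = n·p_i: 328×0.25 = 82, 328×0.11 = 36.08, 328×0.11 = 36.08, 328×0.10 = 32.8, 328×0.20 = 65.6, 328×0.23 = 75.44.
χ² = (92−82)²/82 + (25−36.08)²/36.08 + (27−36.08)²/36.08 + (43−32.8)²/32.8 + (76−65.6)²/65.6 + (65−75.44)²/75.44
   = 1.220 + 3.403 + 2.285 + 3.172 + 1.649 + 1.445
Sum = 13.17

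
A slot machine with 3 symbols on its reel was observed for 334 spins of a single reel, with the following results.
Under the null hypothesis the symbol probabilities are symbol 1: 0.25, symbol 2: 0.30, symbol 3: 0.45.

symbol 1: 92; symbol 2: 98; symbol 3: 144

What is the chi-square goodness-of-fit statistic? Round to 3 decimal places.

1.178

Expected counts E_i = n·p_i: 334×0.25 = 83.5, 334×0.30 = 100.2, 334×0.45 = 150.3.
χ² = (92−83.5)²/83.5 + (98−100.2)²/100.2 + (144−150.3)²/150.3
   = 0.8653 + 0.0483 + 0.2641
Sum = 1.178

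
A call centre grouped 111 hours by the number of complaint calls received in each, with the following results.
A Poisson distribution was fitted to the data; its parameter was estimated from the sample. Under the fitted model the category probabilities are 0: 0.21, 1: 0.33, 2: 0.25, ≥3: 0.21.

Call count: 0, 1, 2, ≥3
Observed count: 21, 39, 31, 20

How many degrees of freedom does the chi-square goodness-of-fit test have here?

There are k = 4 categories and 1 parameter estimated from the data, so df = 4 − 1 − 1 = 2.

2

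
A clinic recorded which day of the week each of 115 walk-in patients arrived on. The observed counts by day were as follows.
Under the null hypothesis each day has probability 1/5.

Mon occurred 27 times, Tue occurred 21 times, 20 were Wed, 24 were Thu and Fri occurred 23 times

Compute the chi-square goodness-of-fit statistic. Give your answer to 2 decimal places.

1.30

Expected count for each of the 5 categories: 115/5 = 23.
Mon: (27 − 23)²/23 = 16/23 = 0.696
Tue: (21 − 23)²/23 = 4/23 = 0.174
Wed: (20 − 23)²/23 = 9/23 = 0.391
Thu: (24 − 23)²/23 = 1/23 = 0.043
Fri: (23 − 23)²/23 = 0/23 = 0.000
Sum = 1.30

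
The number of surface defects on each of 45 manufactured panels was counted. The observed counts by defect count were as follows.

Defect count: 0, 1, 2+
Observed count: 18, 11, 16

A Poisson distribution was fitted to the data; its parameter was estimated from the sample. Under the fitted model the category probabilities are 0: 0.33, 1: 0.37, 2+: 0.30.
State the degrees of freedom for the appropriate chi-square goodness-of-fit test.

1

There are k = 3 categories and 1 parameter estimated from the data, so df = 3 − 1 − 1 = 1.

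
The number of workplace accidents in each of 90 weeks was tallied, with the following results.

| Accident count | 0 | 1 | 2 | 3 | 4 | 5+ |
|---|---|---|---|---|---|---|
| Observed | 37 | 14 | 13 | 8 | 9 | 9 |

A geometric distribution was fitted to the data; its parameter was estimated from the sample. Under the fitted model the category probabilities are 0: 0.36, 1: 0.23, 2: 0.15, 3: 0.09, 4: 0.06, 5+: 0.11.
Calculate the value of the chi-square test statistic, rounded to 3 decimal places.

5.323

Expected counts E_i = n·p_i: 90×0.36 = 32.4, 90×0.23 = 20.7, 90×0.15 = 13.5, 90×0.09 = 8.1, 90×0.06 = 5.4, 90×0.11 = 9.9.
χ² = (37−32.4)²/32.4 + (14−20.7)²/20.7 + (13−13.5)²/13.5 + (8−8.1)²/8.1 + (9−5.4)²/5.4 + (9−9.9)²/9.9
   = 0.6531 + 2.1686 + 0.0185 + 0.0012 + 2.4000 + 0.0818
Sum = 5.323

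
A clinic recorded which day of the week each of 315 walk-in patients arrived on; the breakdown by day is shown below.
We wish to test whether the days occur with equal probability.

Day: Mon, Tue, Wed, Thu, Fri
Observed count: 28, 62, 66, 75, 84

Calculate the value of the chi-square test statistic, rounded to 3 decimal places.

Under H₀ each category has probability 1/5, so each expected count is 315/5 = 63.
χ² = (28−63)²/63 + (62−63)²/63 + (66−63)²/63 + (75−63)²/63 + (84−63)²/63
   = 19.4444 + 0.0159 + 0.1429 + 2.2857 + 7.0000
Sum = 28.889

28.889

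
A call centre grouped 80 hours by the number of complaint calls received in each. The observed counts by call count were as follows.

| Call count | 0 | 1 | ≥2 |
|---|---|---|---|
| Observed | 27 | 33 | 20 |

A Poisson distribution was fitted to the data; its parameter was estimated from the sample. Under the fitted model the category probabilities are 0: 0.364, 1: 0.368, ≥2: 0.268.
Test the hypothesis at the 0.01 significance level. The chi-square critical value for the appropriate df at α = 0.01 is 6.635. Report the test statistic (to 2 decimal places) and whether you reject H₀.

Expected counts E_i = n·p_i: 80×0.364 = 29.12, 80×0.368 = 29.44, 80×0.268 = 21.44.
0: (27 − 29.12)²/29.12 = 4.4944/29.12 = 0.154
1: (33 − 29.44)²/29.44 = 12.6736/29.44 = 0.430
≥2: (20 − 21.44)²/21.44 = 2.0736/21.44 = 0.097
Sum = 0.68
df = 1. Since 0.68 < 6.635, we do not reject H₀.

0.68; do not reject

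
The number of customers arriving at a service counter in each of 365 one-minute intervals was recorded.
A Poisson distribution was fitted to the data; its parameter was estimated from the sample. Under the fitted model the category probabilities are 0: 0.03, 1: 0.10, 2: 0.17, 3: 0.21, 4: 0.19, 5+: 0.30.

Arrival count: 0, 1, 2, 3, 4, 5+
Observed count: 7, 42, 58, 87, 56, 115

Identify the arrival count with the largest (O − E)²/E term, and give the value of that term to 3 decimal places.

4, 2.570

Expected counts E_i = n·p_i: 365×0.03 = 10.95, 365×0.10 = 36.5, 365×0.17 = 62.05, 365×0.21 = 76.65, 365×0.19 = 69.35, 365×0.30 = 109.5.
χ² = (7−10.95)²/10.95 + (42−36.5)²/36.5 + (58−62.05)²/62.05 + (87−76.65)²/76.65 + (56−69.35)²/69.35 + (115−109.5)²/109.5
   = 1.4249 + 0.8288 + 0.2643 + 1.3976 + 2.5699 + 0.2763
The largest term is for 4: 2.570.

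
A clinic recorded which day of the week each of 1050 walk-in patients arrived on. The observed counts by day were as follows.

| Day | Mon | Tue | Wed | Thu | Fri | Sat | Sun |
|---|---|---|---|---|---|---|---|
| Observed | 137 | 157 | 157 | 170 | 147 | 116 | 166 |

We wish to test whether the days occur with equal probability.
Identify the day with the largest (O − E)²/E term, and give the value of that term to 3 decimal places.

Expected count for each of the 7 categories: 1050/7 = 150.
χ² = (137−150)²/150 + (157−150)²/150 + (157−150)²/150 + (170−150)²/150 + (147−150)²/150 + (116−150)²/150 + (166−150)²/150
   = 1.1267 + 0.3267 + 0.3267 + 2.6667 + 0.0600 + 7.7067 + 1.7067
The largest term is for Sat: 7.707.

Sat, 7.707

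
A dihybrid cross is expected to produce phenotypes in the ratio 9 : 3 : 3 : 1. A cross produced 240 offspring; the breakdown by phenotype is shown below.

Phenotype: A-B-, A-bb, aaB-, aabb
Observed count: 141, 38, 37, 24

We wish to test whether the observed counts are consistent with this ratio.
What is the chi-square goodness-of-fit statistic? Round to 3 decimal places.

Ratio total = 16. Expected counts: 240×9/16 = 135, 240×3/16 = 45, 240×3/16 = 45, 240×1/16 = 15.
χ² = (141−135)²/135 + (38−45)²/45 + (37−45)²/45 + (24−15)²/15
   = 0.2667 + 1.0889 + 1.4222 + 5.4000
Sum = 8.178

8.178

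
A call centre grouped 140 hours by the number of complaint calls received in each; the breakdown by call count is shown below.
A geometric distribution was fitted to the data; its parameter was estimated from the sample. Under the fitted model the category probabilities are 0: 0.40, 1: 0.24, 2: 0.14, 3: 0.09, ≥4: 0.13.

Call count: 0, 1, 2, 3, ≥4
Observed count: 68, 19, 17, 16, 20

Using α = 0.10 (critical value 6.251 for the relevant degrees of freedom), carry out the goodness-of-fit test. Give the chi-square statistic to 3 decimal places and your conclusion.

10.356; reject

Expected counts E_i = n·p_i: 140×0.40 = 56, 140×0.24 = 33.6, 140×0.14 = 19.6, 140×0.09 = 12.6, 140×0.13 = 18.2.
cat         O        E   (O−E)²/E
0          68       56     2.5714
1          19     33.6     6.3440
2          17     19.6     0.3449
3          16     12.6     0.9175
≥4         20     18.2     0.1780
Sum = 10.356
df = 3. Since 10.356 > 6.251, we reject H₀.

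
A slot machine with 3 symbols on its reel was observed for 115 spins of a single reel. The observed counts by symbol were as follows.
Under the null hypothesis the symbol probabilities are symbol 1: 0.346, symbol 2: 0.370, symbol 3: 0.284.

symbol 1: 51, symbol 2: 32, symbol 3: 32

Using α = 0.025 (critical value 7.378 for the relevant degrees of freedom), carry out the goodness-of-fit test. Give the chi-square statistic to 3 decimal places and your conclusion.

Expected counts E_i = n·p_i: 115×0.346 = 39.79, 115×0.370 = 42.55, 115×0.284 = 32.66.
χ² = (51−39.79)²/39.79 + (32−42.55)²/42.55 + (32−32.66)²/32.66
   = 3.1582 + 2.6158 + 0.0133
Sum = 5.787
df = 2. Since 5.787 < 7.378, we do not reject H₀.

5.787; do not reject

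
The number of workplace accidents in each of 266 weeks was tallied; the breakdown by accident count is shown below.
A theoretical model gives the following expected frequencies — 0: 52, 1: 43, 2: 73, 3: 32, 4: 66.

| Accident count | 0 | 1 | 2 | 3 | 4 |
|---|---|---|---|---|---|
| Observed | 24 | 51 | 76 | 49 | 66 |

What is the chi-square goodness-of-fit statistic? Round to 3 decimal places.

χ² = (24−52)²/52 + (51−43)²/43 + (76−73)²/73 + (49−32)²/32 + (66−66)²/66
   = 15.0769 + 1.4884 + 0.1233 + 9.0313 + 0.0000
Sum = 25.720

25.720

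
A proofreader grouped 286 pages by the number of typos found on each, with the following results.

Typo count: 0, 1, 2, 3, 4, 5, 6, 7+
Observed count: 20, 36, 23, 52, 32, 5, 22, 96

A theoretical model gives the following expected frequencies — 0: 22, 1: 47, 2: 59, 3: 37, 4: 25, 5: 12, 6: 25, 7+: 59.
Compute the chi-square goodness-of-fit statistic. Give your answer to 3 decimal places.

60.410

0: (20 − 22)²/22 = 4/22 = 0.1818
1: (36 − 47)²/47 = 121/47 = 2.5745
2: (23 − 59)²/59 = 1296/59 = 21.9661
3: (52 − 37)²/37 = 225/37 = 6.0811
4: (32 − 25)²/25 = 49/25 = 1.9600
5: (5 − 12)²/12 = 49/12 = 4.0833
6: (22 − 25)²/25 = 9/25 = 0.3600
7+: (96 − 59)²/59 = 1369/59 = 23.2034
Sum = 60.410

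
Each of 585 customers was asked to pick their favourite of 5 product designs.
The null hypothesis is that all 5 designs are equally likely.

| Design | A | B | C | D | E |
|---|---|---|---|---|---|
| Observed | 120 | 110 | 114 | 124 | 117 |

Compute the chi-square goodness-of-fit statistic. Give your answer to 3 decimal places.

Under H₀ each category has probability 1/5, so each expected count is 585/5 = 117.
χ² = (120−117)²/117 + (110−117)²/117 + (114−117)²/117 + (124−117)²/117 + (117−117)²/117
   = 0.0769 + 0.4188 + 0.0769 + 0.4188 + 0.0000
Sum = 0.991

0.991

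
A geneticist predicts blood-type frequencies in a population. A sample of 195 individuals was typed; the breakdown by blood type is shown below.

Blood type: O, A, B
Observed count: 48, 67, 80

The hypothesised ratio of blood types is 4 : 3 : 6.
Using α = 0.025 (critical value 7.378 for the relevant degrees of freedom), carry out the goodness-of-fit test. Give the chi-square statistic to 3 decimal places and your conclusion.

14.267; reject

Ratio total = 13. Expected counts: 195×4/13 = 60, 195×3/13 = 45, 195×6/13 = 90.
cat         O        E   (O−E)²/E
O          48       60     2.4000
A          67       45    10.7556
B          80       90     1.1111
Sum = 14.267
df = 2. Since 14.267 > 7.378, we reject H₀.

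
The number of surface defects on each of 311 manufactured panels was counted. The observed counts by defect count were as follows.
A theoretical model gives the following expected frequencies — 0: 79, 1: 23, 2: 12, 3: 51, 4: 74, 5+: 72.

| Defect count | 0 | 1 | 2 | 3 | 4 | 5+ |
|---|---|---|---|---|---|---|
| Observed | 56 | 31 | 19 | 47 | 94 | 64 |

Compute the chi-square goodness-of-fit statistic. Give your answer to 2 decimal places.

20.17

0: (56 − 79)²/79 = 529/79 = 6.696
1: (31 − 23)²/23 = 64/23 = 2.783
2: (19 − 12)²/12 = 49/12 = 4.083
3: (47 − 51)²/51 = 16/51 = 0.314
4: (94 − 74)²/74 = 400/74 = 5.405
5+: (64 − 72)²/72 = 64/72 = 0.889
Sum = 20.17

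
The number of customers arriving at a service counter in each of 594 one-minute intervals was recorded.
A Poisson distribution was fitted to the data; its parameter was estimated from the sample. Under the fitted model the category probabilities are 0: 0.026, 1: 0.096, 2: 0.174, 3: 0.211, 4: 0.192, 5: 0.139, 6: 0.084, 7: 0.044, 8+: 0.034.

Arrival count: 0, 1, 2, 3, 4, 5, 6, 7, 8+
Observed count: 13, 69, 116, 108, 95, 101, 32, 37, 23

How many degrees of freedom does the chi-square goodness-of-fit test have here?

7

There are k = 9 categories and 1 parameter estimated from the data, so df = 9 − 1 − 1 = 7.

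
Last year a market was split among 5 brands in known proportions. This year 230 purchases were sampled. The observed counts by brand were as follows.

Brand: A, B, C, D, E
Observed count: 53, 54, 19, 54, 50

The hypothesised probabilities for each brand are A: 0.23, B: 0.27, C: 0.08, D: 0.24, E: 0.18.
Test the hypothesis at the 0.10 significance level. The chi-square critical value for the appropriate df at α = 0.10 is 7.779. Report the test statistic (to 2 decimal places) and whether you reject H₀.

2.89; do not reject

Expected counts E_i = n·p_i: 230×0.23 = 52.9, 230×0.27 = 62.1, 230×0.08 = 18.4, 230×0.24 = 55.2, 230×0.18 = 41.4.
A: (53 − 52.9)²/52.9 = 0.01/52.9 = 0.000
B: (54 − 62.1)²/62.1 = 65.61/62.1 = 1.057
C: (19 − 18.4)²/18.4 = 0.36/18.4 = 0.020
D: (54 − 55.2)²/55.2 = 1.44/55.2 = 0.026
E: (50 − 41.4)²/41.4 = 73.96/41.4 = 1.786
Sum = 2.89
df = 4. Since 2.89 < 7.779, we do not reject H₀.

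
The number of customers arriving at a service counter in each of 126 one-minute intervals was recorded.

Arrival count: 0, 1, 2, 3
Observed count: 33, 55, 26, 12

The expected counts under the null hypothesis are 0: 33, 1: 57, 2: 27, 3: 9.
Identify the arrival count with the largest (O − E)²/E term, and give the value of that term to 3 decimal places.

3, 1.000

cat         O        E   (O−E)²/E
0          33       33     0.0000
1          55       57     0.0702
2          26       27     0.0370
3          12        9     1.0000
The largest term is for 3: 1.000.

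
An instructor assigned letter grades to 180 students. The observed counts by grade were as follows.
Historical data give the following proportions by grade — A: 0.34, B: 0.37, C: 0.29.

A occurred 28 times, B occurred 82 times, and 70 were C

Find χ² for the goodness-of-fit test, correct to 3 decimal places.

Expected counts E_i = n·p_i: 180×0.34 = 61.2, 180×0.37 = 66.6, 180×0.29 = 52.2.
cat         O        E   (O−E)²/E
A          28     61.2    18.0105
B          82     66.6     3.5610
C          70     52.2     6.0697
Sum = 27.641

27.641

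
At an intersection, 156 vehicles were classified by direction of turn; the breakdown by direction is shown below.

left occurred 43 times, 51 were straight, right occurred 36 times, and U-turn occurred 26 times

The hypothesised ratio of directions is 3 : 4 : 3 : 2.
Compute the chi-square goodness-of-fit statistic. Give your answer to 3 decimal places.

Ratio total = 12. Expected counts: 156×3/12 = 39, 156×4/12 = 52, 156×3/12 = 39, 156×2/12 = 26.
χ² = (43−39)²/39 + (51−52)²/52 + (36−39)²/39 + (26−26)²/26
   = 0.4103 + 0.0192 + 0.2308 + 0.0000
Sum = 0.660

0.660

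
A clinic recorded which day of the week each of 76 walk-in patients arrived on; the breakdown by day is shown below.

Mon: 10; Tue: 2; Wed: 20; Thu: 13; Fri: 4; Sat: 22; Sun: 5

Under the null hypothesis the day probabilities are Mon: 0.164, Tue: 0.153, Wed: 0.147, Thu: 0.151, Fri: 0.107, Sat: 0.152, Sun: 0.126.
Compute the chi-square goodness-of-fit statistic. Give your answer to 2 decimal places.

29.37

Expected counts E_i = n·p_i: 76×0.164 = 12.464, 76×0.153 = 11.628, 76×0.147 = 11.172, 76×0.151 = 11.476, 76×0.107 = 8.132, 76×0.152 = 11.552, 76×0.126 = 9.576.
cat         O        E   (O−E)²/E
Mon        10   12.464      0.487
Tue         2   11.628      7.972
Wed        20   11.172      6.976
Thu        13   11.476      0.202
Fri         4    8.132      2.100
Sat        22   11.552      9.450
Sun         5    9.576      2.187
Sum = 29.37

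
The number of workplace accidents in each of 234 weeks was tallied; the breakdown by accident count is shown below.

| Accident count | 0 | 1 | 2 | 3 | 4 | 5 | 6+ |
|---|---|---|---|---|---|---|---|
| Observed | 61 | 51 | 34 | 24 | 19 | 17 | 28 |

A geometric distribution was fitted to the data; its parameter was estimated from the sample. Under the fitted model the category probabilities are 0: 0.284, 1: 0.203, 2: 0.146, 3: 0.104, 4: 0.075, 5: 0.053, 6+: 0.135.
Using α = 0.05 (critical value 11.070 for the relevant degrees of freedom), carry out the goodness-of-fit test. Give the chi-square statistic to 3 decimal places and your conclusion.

Expected counts E_i = n·p_i: 234×0.284 = 66.456, 234×0.203 = 47.502, 234×0.146 = 34.164, 234×0.104 = 24.336, 234×0.075 = 17.55, 234×0.053 = 12.402, 234×0.135 = 31.59.
0: (61 − 66.456)²/66.456 = 29.767936/66.456 = 0.4479
1: (51 − 47.502)²/47.502 = 12.236004/47.502 = 0.2576
2: (34 − 34.164)²/34.164 = 0.026896/34.164 = 0.0008
3: (24 − 24.336)²/24.336 = 0.112896/24.336 = 0.0046
4: (19 − 17.55)²/17.55 = 2.1025/17.55 = 0.1198
5: (17 − 12.402)²/12.402 = 21.141604/12.402 = 1.7047
6+: (28 − 31.59)²/31.59 = 12.8881/31.59 = 0.4080
Sum = 2.943
df = 5. Since 2.943 < 11.070, we do not reject H₀.

2.943; do not reject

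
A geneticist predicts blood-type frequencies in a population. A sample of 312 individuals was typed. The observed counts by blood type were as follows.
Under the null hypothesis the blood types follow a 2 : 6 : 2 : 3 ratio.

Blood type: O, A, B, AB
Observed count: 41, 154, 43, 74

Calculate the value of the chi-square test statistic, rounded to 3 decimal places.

Ratio total = 13. Expected counts: 312×2/13 = 48, 312×6/13 = 144, 312×2/13 = 48, 312×3/13 = 72.
χ² = (41−48)²/48 + (154−144)²/144 + (43−48)²/48 + (74−72)²/72
   = 1.0208 + 0.6944 + 0.5208 + 0.0556
Sum = 2.292

2.292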